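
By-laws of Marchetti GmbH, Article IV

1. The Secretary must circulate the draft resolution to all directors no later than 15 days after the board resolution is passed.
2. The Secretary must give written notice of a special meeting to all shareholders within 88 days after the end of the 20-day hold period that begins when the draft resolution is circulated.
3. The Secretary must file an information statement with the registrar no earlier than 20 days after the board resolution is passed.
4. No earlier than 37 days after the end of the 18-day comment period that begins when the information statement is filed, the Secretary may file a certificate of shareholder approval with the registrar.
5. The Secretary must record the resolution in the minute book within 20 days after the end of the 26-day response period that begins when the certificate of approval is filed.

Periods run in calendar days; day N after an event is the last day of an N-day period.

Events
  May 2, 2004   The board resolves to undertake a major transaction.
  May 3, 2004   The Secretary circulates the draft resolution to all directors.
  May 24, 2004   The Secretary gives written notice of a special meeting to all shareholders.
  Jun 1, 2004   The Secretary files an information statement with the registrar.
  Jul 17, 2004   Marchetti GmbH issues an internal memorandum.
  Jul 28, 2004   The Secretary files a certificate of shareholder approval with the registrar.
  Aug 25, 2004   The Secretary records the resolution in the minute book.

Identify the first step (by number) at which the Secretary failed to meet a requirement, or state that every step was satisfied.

None — every step was satisfied

Step 1: 15 days after May 2, 2004 (when the board resolution is passed) is May 17, 2004; completed May 3, 2004, before the deadline.
Step 2: 88 days after May 23, 2004 (end of the 20-day hold period, which began when the draft resolution is circulated on May 3, 2004) is Aug 19, 2004; May 24, 2004 is within that limit.
Step 3: the earliest permitted date is 20 days after May 2, 2004 (when the board resolution is passed), i.e. May 22, 2004; Jun 1, 2004 is on or after that date.
Step 4: the earliest permitted date is 37 days after Jun 19, 2004 (end of the 18-day comment period, which began when the information statement is filed on Jun 1, 2004), i.e. Jul 26, 2004; Jul 28, 2004 is on or after that date.
Step 5: 20 days after Aug 23, 2004 (end of the 26-day response period, which began when the certificate of approval is filed on Jul 28, 2004) is Sep 12, 2004; completed Aug 25, 2004, before the deadline.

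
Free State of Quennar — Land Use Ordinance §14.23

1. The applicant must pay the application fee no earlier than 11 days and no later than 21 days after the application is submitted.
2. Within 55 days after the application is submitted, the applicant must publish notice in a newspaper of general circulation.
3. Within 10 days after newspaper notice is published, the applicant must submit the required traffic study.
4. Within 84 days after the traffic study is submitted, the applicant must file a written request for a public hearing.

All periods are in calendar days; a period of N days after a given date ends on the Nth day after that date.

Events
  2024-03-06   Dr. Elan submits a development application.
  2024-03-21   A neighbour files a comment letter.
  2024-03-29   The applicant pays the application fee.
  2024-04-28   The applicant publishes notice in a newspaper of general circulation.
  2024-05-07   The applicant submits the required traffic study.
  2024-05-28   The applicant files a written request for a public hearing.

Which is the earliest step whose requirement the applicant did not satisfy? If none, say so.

Step 1: the window is 11–21 days after 2024-03-06 (when the application is submitted), so 2024-03-17 through 2024-03-27; 2024-03-29 is 2 days past the end of the window.

Step 1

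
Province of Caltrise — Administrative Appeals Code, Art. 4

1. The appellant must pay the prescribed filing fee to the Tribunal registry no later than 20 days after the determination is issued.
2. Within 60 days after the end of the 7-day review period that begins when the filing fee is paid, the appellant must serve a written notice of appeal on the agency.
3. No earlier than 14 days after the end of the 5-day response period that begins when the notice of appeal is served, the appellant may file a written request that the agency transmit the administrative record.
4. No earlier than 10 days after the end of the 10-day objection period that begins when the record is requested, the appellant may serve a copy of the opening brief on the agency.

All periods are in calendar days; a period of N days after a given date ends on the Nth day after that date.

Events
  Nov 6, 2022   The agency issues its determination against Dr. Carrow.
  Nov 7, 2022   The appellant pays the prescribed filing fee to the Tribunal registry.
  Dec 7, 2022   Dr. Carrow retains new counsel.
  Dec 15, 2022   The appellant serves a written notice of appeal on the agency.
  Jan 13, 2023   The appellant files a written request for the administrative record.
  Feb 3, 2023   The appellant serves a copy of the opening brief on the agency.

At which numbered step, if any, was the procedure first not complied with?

(1) due by Nov 6, 2022 + 20 days = Nov 26, 2022; Nov 7, 2022 is within that limit.
(2) due by Nov 14, 2022 + 60 days = Jan 13, 2023; completed Dec 15, 2022, before the deadline.
(3) permitted from Dec 20, 2022 + 14 days = Jan 3, 2023 onward; done Jan 13, 2023 — permitted.
(4) permitted from Jan 23, 2023 + 10 days = Feb 2, 2023 onward; Feb 3, 2023 is on or after that date.

None — every step was satisfied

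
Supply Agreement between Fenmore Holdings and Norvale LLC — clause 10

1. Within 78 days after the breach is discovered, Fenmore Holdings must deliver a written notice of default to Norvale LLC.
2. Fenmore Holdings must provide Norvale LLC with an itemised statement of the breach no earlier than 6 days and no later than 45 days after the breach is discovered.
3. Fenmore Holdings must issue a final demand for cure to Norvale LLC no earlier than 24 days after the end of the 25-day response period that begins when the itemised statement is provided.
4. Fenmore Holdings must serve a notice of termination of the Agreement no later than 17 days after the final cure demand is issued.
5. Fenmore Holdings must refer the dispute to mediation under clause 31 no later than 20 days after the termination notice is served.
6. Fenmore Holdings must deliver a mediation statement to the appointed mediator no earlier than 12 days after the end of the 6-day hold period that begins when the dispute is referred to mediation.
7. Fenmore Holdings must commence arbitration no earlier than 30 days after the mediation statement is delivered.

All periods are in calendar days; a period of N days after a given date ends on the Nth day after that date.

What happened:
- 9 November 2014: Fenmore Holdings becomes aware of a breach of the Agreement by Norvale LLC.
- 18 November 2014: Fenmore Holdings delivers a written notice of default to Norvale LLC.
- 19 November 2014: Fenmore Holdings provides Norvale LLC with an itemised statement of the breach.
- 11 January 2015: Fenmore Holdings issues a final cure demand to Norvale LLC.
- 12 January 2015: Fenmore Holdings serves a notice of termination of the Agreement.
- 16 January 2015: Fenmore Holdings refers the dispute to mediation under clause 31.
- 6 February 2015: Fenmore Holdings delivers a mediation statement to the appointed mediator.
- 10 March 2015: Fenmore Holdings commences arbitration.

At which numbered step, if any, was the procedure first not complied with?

Step 1 — counting 78 days from 9 November 2014 (when the breach is discovered) gives a deadline of 26 January 2015; 18 November 2014 is within that limit.
Step 2 — 6 and 45 days from 9 November 2014 (when the breach is discovered) are 15 November 2014 and 24 December 2014 respectively; 19 November 2014 falls inside that range.
Step 3 — must wait 24 days from 14 December 2014 (end of the 25-day response period, which began when the itemised statement is provided on 19 November 2014), so not before 7 January 2015; 11 January 2015 is on or after that date.
Step 4 — counting 17 days from 11 January 2015 (when the final cure demand is issued) gives a deadline of 28 January 2015; completed 12 January 2015, before the deadline.
Step 5 — counting 20 days from 12 January 2015 (when the termination notice is served) gives a deadline of 1 February 2015; completed 16 January 2015, before the deadline.
Step 6 — must wait 12 days from 22 January 2015 (end of the 6-day hold period, which began when the dispute is referred to mediation on 16 January 2015), so not before 3 February 2015; 6 February 2015 is on or after that date.
Step 7 — must wait 30 days from 6 February 2015 (when the mediation statement is delivered), so not before 8 March 2015; done 10 March 2015 — permitted.

None — every step was satisfied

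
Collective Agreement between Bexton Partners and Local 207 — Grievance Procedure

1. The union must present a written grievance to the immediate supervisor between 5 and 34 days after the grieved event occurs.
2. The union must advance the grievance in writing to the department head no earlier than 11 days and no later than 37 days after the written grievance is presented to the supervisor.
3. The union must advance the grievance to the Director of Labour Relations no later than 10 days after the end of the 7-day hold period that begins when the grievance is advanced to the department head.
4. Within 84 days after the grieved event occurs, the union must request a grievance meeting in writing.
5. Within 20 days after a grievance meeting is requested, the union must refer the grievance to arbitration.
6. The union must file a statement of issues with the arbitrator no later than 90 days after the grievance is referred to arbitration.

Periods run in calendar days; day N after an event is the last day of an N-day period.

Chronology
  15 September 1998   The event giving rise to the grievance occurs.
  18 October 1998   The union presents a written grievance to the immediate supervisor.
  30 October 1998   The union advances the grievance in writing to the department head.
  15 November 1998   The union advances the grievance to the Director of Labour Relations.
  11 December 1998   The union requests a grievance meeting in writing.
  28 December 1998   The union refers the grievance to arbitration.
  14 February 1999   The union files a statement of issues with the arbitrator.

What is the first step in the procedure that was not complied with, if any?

(1) the permitted window runs from 15 September 1998 + 5 = 20 September 1998 to 15 September 1998 + 34 = 19 October 1998; 18 October 1998 falls inside that range.
(2) the permitted window runs from 18 October 1998 + 11 = 29 October 1998 to 18 October 1998 + 37 = 24 November 1998; 30 October 1998 falls inside that range.
(3) due by 6 November 1998 + 10 days = 16 November 1998; 15 November 1998 is within that limit.
(4) due by 15 September 1998 + 84 days = 8 December 1998; done 11 December 1998 — 3 days late.
No need to go further; step 4 was not satisfied.

Step 4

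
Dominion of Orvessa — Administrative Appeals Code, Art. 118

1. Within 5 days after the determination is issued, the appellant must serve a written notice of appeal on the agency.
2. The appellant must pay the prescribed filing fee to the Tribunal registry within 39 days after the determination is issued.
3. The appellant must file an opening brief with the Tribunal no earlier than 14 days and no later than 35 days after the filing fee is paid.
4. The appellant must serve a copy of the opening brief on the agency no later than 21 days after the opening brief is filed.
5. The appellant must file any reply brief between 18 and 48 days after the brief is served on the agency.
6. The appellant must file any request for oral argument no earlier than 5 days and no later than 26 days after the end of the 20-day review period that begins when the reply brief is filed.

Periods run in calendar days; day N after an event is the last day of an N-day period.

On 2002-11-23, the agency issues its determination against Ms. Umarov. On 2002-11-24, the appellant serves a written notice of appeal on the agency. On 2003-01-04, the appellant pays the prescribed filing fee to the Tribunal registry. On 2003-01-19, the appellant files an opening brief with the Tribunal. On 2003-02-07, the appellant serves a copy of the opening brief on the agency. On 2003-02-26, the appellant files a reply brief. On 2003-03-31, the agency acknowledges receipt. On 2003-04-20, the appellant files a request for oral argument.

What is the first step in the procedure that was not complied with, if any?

Step 1: 5 days after 2002-11-23 (when the determination is issued) is 2002-11-28; 2002-11-24 is within that limit.
Step 2: 39 days after 2002-11-23 (when the determination is issued) is 2003-01-01; done 2003-01-04 — 3 days late.
No need to go further; step 2 was not satisfied.

Step 2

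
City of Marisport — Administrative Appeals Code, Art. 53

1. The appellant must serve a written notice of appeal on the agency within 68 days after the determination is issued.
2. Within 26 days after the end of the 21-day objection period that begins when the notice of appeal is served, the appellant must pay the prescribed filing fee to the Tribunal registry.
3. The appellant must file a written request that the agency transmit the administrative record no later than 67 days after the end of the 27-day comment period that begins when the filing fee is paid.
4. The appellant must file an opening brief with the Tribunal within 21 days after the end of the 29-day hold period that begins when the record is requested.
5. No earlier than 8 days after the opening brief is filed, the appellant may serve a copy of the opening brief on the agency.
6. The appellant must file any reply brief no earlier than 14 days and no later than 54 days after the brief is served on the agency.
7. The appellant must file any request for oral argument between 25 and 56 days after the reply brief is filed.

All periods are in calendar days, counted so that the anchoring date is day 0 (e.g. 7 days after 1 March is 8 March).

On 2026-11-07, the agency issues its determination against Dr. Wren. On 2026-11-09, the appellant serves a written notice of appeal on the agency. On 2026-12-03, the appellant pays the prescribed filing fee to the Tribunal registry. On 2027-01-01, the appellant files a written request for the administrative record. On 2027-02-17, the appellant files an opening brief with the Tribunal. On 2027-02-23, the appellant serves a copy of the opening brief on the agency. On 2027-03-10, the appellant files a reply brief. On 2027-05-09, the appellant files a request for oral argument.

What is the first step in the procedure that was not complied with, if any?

Step 1: 68 days after 2026-11-07 (when the determination is issued) is 2027-01-14; 2026-11-09 is within that limit.
Step 2: 26 days after 2026-11-30 (end of the 21-day objection period, which began when the notice of appeal is served on 2026-11-09) is 2026-12-26; done 2026-12-03 — timely.
Step 3: 67 days after 2026-12-30 (end of the 27-day comment period, which began when the filing fee is paid on 2026-12-03) is 2027-03-07; 2027-01-01 is within that limit.
Step 4: 21 days after 2027-01-30 (end of the 29-day hold period, which began when the record is requested on 2027-01-01) is 2027-02-20; completed 2027-02-17, before the deadline.
Step 5: the earliest permitted date is 8 days after 2027-02-17 (when the opening brief is filed), i.e. 2027-02-25; 2027-02-23 is 2 days before the earliest permitted date.

Step 5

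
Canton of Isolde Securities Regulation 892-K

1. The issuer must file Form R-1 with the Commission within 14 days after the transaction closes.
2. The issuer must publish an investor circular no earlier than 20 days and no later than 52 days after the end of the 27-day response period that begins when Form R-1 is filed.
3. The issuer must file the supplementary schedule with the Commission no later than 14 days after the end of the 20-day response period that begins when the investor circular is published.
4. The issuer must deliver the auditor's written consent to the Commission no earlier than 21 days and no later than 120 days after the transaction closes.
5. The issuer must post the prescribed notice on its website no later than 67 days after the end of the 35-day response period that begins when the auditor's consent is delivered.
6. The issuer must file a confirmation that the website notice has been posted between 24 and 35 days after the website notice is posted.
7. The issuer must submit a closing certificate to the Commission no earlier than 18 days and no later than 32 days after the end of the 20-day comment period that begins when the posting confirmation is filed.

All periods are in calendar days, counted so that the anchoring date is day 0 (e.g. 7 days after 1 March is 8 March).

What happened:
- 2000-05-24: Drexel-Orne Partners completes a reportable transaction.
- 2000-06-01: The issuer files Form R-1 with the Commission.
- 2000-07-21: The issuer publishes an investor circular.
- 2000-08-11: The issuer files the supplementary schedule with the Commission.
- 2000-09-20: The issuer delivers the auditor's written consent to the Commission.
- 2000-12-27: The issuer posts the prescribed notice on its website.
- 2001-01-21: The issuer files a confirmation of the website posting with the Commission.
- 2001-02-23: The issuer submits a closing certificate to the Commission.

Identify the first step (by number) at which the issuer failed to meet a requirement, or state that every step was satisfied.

Step 7

Step 1: 14 days after 2000-05-24 (when the transaction closes) is 2000-06-07; 2000-06-01 is within that limit.
Step 2: the window is 20–52 days after 2000-06-28 (end of the 27-day response period, which began when Form R-1 is filed on 2000-06-01), so 2000-07-18 through 2000-08-19; done 2000-07-21 — within the window.
Step 3: 14 days after 2000-08-10 (end of the 20-day response period, which began when the investor circular is published on 2000-07-21) is 2000-08-24; 2000-08-11 is within that limit.
Step 4: the window is 21–120 days after 2000-05-24 (when the transaction closes), so 2000-06-14 through 2000-09-21; done 2000-09-20, which is between those dates.
Step 5: 67 days after 2000-10-25 (end of the 35-day response period, which began when the auditor's consent is delivered on 2000-09-20) is 2000-12-31; done 2000-12-27 — timely.
Step 6: the window is 24–35 days after 2000-12-27 (when the website notice is posted), so 2001-01-20 through 2001-01-31; done 2001-01-21, which is between those dates.
Step 7: the window is 18–32 days after 2001-02-10 (end of the 20-day comment period, which began when the posting confirmation is filed on 2001-01-21), so 2001-02-28 through 2001-03-14; 2001-02-23 is 5 days too early.
Later steps need not be reached.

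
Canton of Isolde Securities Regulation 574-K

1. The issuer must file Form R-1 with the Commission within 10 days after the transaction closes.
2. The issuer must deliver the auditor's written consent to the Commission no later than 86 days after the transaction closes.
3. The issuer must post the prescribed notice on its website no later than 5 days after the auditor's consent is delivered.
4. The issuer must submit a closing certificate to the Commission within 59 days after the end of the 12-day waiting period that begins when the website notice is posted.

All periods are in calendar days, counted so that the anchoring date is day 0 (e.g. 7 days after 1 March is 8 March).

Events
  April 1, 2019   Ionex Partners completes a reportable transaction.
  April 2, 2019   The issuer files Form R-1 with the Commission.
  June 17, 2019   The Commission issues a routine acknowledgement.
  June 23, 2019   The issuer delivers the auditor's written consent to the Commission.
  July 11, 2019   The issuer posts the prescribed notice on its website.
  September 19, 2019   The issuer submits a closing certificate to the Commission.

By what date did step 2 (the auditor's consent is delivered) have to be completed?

Step 2 runs from April 1, 2019, when the transaction closes. 86 days after April 1, 2019 is June 26, 2019.

June 26, 2019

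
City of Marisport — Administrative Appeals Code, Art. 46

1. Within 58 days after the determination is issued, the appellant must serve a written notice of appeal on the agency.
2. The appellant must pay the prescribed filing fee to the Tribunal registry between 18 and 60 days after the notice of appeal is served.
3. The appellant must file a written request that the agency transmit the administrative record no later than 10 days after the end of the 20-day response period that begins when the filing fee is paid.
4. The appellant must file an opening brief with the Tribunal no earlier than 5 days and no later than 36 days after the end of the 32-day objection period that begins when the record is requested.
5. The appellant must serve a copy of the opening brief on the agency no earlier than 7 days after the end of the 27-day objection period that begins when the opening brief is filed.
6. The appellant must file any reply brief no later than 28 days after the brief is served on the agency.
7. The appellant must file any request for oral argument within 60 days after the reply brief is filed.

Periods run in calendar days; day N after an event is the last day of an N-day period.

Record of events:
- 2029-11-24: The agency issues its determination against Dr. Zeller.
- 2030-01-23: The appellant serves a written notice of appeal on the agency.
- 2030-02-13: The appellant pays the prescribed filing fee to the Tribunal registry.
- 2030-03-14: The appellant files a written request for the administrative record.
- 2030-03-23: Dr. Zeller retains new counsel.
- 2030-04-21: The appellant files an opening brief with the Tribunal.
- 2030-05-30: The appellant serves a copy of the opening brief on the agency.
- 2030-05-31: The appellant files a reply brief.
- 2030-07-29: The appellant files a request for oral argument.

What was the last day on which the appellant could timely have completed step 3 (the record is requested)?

The filing fee is paid on 2030-02-13; the 20-day response period therefore ends 2030-03-05, and step 3 runs from that date. 10 days after 2030-03-05 is 2030-03-15.

2030-03-15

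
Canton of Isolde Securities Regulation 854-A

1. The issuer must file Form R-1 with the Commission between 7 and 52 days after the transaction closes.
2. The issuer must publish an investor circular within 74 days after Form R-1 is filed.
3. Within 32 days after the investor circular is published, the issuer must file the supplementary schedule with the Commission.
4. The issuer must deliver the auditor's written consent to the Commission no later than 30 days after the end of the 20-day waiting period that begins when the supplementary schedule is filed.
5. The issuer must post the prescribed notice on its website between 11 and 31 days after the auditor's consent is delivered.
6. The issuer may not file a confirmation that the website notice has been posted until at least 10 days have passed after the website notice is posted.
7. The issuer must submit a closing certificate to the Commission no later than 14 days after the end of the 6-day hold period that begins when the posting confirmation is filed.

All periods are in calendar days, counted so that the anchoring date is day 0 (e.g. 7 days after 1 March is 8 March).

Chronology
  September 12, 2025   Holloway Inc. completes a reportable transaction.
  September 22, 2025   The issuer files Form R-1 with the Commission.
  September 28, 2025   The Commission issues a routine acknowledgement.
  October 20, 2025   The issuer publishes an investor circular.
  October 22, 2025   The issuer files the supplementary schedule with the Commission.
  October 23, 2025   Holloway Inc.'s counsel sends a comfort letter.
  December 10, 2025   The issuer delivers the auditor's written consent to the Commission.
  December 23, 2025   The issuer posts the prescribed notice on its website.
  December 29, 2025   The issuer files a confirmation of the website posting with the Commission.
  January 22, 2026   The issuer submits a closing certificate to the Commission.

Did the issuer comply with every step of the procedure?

No

Step 1 — 7 and 52 days from September 12, 2025 (when the transaction closes) are September 19, 2025 and November 3, 2025 respectively; done September 22, 2025 — within the window.
Step 2 — counting 74 days from September 22, 2025 (when Form R-1 is filed) gives a deadline of December 5, 2025; done October 20, 2025 — timely.
Step 3 — counting 32 days from October 20, 2025 (when the investor circular is published) gives a deadline of November 21, 2025; October 22, 2025 is within that limit.
Step 4 — counting 30 days from November 11, 2025 (end of the 20-day waiting period, which began when the supplementary schedule is filed on October 22, 2025) gives a deadline of December 11, 2025; December 10, 2025 is within that limit.
Step 5 — 11 and 31 days from December 10, 2025 (when the auditor's consent is delivered) are December 21, 2025 and January 10, 2026 respectively; done December 23, 2025, which is between those dates.
Step 6 — must wait 10 days from December 23, 2025 (when the website notice is posted), so not before January 2, 2026; acted on December 29, 2025, 4 days prematurely.
Later steps need not be reached.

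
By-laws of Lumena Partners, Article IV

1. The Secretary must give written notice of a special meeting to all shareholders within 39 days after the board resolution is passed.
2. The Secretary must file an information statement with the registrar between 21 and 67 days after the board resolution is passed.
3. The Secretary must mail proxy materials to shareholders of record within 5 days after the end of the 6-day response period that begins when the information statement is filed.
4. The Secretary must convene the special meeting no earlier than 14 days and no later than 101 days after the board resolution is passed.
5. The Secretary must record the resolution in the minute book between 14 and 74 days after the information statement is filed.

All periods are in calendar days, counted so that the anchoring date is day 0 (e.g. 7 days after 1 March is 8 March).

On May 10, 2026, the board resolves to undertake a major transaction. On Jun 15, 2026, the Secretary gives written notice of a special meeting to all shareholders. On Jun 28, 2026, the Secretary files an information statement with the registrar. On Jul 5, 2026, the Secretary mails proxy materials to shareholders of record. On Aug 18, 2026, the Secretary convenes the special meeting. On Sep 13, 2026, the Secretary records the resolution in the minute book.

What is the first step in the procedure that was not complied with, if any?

Step 5

(1) due by May 10, 2026 + 39 days = Jun 18, 2026; done Jun 15, 2026 — timely.
(2) the permitted window runs from May 10, 2026 + 21 = May 31, 2026 to May 10, 2026 + 67 = Jul 16, 2026; done Jun 28, 2026, which is between those dates.
(3) due by Jul 4, 2026 + 5 days = Jul 9, 2026; completed Jul 5, 2026, before the deadline.
(4) the permitted window runs from May 10, 2026 + 14 = May 24, 2026 to May 10, 2026 + 101 = Aug 19, 2026; done Aug 18, 2026 — within the window.
(5) the permitted window runs from Jun 28, 2026 + 14 = Jul 12, 2026 to Jun 28, 2026 + 74 = Sep 10, 2026; Sep 13, 2026 is 3 days past the end of the window.
The analysis stops there.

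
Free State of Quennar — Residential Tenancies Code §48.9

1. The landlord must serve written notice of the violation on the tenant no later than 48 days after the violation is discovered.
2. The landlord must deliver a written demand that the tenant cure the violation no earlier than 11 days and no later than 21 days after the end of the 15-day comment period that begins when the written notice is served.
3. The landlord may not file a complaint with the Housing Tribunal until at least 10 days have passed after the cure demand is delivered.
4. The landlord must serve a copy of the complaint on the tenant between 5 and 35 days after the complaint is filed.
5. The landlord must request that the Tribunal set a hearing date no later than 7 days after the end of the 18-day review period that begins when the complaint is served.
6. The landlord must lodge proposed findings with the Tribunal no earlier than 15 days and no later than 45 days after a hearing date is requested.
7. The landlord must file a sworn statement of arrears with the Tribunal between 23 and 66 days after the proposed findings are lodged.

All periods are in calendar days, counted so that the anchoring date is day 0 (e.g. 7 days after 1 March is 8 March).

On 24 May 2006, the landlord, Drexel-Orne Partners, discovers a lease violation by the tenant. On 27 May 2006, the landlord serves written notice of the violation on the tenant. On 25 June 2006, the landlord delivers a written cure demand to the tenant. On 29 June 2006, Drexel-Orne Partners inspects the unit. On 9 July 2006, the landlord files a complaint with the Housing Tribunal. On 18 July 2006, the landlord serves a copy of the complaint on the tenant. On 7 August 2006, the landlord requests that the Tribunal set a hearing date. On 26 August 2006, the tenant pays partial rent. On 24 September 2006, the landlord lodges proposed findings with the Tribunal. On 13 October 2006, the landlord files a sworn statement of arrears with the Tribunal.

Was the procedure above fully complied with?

No

(1) due by 24 May 2006 + 48 days = 11 July 2006; done 27 May 2006 — timely.
(2) the permitted window runs from 11 June 2006 + 11 = 22 June 2006 to 11 June 2006 + 21 = 2 July 2006; 25 June 2006 falls inside that range.
(3) permitted from 25 June 2006 + 10 days = 5 July 2006 onward; done 9 July 2006, after the minimum wait.
(4) the permitted window runs from 9 July 2006 + 5 = 14 July 2006 to 9 July 2006 + 35 = 13 August 2006; done 18 July 2006 — within the window.
(5) due by 5 August 2006 + 7 days = 12 August 2006; completed 7 August 2006, before the deadline.
(6) the permitted window runs from 7 August 2006 + 15 = 22 August 2006 to 7 August 2006 + 45 = 21 September 2006; 24 September 2006 is 3 days past the end of the window.
No need to go further; step 6 was not satisfied.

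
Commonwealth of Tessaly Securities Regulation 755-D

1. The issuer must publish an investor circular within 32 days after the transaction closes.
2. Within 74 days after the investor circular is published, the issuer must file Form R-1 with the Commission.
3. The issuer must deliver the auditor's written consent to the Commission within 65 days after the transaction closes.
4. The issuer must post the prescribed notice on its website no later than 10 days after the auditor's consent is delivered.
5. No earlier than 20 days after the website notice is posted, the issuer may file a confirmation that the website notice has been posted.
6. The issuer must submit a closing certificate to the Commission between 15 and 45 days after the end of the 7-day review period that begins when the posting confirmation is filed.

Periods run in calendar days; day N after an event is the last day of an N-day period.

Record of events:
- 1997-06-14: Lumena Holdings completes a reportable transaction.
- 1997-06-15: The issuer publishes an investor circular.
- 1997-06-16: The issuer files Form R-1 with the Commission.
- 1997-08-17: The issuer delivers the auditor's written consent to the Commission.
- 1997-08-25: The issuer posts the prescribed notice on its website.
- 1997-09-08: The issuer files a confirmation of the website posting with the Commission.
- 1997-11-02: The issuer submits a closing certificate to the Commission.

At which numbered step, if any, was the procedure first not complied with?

(1) due by 1997-06-14 + 32 days = 1997-07-16; completed 1997-06-15, before the deadline.
(2) due by 1997-06-15 + 74 days = 1997-08-28; 1997-06-16 is within that limit.
(3) due by 1997-06-14 + 65 days = 1997-08-18; done 1997-08-17 — timely.
(4) due by 1997-08-17 + 10 days = 1997-08-27; completed 1997-08-25, before the deadline.
(5) permitted from 1997-08-25 + 20 days = 1997-09-14 onward; 1997-09-08 is 6 days before the earliest permitted date.

Step 5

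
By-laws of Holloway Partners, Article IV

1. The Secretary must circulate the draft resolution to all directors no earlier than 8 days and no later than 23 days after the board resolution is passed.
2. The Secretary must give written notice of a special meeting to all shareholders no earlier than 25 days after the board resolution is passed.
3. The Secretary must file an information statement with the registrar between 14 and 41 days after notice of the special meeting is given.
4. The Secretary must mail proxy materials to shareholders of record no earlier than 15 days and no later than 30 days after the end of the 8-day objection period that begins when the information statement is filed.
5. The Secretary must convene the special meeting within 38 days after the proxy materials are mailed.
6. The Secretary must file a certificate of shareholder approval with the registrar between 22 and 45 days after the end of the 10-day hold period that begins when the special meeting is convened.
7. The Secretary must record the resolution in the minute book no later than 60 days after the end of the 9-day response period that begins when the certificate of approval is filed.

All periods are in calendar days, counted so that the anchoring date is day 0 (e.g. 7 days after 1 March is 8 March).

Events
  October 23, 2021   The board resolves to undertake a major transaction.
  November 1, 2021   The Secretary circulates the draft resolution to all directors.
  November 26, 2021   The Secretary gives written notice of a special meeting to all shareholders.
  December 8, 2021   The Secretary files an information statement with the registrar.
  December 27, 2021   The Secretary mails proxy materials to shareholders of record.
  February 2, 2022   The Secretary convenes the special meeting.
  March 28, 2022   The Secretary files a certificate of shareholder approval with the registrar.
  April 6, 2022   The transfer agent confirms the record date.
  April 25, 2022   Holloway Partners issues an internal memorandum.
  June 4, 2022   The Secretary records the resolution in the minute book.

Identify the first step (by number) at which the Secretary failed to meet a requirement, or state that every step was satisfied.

Step 1: the window is 8–23 days after October 23, 2021 (when the board resolution is passed), so October 31, 2021 through November 15, 2021; done November 1, 2021 — within the window.
Step 2: the earliest permitted date is 25 days after October 23, 2021 (when the board resolution is passed), i.e. November 17, 2021; done November 26, 2021, after the minimum wait.
Step 3: the window is 14–41 days after November 26, 2021 (when notice of the special meeting is given), so December 10, 2021 through January 6, 2022; December 8, 2021 is 2 days too early.

Step 3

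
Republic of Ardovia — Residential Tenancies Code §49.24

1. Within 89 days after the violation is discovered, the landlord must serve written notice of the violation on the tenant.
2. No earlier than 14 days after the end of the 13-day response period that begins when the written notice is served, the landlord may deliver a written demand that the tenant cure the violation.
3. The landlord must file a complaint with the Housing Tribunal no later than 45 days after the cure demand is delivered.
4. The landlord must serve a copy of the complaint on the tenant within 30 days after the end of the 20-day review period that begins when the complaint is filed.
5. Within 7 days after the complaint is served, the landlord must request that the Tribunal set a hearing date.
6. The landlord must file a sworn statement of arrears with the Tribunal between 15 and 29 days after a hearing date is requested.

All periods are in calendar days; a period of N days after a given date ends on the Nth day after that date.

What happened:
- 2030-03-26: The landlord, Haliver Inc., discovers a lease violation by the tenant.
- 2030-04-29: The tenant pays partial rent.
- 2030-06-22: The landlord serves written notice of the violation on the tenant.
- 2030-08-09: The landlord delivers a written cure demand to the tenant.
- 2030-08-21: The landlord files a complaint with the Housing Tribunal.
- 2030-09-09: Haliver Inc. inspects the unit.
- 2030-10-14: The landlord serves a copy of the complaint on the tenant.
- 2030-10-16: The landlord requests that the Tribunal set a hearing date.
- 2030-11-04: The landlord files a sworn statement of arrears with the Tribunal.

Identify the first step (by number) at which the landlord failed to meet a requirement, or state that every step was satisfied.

Step 4

Step 1 — counting 89 days from 2030-03-26 (when the violation is discovered) gives a deadline of 2030-06-23; completed 2030-06-22, before the deadline.
Step 2 — must wait 14 days from 2030-07-05 (end of the 13-day response period, which began when the written notice is served on 2030-06-22), so not before 2030-07-19; done 2030-08-09, after the minimum wait.
Step 3 — counting 45 days from 2030-08-09 (when the cure demand is delivered) gives a deadline of 2030-09-23; 2030-08-21 is within that limit.
Step 4 — counting 30 days from 2030-09-10 (end of the 20-day review period, which began when the complaint is filed on 2030-08-21) gives a deadline of 2030-10-10; 2030-10-14 misses that deadline by 4 days.
Later steps need not be reached.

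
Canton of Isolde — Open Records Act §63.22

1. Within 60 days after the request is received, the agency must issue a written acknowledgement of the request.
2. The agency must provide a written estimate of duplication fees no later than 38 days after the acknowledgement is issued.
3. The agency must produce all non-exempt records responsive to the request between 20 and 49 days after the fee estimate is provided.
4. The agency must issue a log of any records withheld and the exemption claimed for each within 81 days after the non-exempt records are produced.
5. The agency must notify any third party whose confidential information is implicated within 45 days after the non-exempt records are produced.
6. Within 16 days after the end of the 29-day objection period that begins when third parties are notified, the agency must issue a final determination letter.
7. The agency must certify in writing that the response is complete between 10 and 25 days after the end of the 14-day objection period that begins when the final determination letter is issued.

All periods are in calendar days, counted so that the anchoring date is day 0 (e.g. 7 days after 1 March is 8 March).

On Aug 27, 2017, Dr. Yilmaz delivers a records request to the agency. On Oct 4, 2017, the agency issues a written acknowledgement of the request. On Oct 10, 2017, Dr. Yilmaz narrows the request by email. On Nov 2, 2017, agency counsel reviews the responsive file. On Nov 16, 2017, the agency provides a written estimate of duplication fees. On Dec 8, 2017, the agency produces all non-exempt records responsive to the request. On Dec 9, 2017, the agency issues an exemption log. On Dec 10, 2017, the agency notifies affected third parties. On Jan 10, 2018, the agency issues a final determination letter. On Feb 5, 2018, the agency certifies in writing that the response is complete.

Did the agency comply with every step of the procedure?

Step 1 — counting 60 days from Aug 27, 2017 (when the request is received) gives a deadline of Oct 26, 2017; done Oct 4, 2017 — timely.
Step 2 — counting 38 days from Oct 4, 2017 (when the acknowledgement is issued) gives a deadline of Nov 11, 2017; Nov 16, 2017 misses that deadline by 5 days.

No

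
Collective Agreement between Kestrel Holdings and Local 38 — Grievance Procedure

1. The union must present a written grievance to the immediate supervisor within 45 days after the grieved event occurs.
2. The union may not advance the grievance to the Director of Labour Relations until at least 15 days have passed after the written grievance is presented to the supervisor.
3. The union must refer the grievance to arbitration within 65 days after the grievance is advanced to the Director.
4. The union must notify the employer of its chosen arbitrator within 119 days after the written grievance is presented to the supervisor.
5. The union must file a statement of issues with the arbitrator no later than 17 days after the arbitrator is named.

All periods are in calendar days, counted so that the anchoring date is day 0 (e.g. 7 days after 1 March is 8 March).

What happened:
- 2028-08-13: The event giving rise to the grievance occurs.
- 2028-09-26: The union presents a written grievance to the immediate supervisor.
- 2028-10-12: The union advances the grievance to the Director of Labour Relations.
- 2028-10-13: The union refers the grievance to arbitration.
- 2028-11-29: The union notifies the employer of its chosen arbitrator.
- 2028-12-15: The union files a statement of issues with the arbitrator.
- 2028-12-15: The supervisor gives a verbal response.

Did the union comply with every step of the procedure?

(1) due by 2028-08-13 + 45 days = 2028-09-27; done 2028-09-26 — timely.
(2) permitted from 2028-09-26 + 15 days = 2028-10-11 onward; 2028-10-12 is on or after that date.
(3) due by 2028-10-12 + 65 days = 2028-12-16; done 2028-10-13 — timely.
(4) due by 2028-09-26 + 119 days = 2029-01-23; 2028-11-29 is within that limit.
(5) due by 2028-11-29 + 17 days = 2028-12-16; 2028-12-15 is within that limit.

Yes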